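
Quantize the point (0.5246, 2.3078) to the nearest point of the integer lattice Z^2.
(1, 2)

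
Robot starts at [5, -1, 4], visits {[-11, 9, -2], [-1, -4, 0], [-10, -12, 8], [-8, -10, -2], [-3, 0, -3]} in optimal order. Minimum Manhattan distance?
76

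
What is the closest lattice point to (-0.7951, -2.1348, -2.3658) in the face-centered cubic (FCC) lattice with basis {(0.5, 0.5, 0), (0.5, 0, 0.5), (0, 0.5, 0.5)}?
(-0.5, -2, -2.5)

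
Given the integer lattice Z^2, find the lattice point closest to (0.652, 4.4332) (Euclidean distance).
(1, 4)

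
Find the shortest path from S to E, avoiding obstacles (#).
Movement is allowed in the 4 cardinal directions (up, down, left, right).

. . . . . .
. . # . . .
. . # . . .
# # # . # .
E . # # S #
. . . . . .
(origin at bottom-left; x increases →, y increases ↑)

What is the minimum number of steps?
6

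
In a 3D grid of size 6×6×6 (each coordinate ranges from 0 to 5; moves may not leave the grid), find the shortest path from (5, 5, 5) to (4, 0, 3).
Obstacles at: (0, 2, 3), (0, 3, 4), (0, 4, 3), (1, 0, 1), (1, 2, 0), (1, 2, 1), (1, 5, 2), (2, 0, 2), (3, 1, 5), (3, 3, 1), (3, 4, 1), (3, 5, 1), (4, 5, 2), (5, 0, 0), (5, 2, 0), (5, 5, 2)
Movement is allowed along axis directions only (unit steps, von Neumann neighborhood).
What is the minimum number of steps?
8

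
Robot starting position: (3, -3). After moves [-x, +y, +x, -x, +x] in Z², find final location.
(3, -2)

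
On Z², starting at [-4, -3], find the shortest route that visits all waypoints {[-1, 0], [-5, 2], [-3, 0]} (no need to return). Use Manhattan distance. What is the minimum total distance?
12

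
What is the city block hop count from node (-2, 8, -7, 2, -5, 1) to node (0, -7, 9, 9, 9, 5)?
58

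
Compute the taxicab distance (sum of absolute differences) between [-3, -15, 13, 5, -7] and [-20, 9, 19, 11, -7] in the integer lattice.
53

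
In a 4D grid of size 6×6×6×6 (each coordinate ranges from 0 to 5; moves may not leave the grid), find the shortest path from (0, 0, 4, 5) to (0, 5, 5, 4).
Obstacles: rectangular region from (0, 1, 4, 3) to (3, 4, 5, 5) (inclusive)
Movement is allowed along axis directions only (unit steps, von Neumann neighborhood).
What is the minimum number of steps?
9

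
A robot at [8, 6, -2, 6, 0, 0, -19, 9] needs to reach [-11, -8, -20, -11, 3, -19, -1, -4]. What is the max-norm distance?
19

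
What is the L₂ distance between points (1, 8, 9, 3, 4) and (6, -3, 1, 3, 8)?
15.0333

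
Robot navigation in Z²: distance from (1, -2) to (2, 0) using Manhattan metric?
3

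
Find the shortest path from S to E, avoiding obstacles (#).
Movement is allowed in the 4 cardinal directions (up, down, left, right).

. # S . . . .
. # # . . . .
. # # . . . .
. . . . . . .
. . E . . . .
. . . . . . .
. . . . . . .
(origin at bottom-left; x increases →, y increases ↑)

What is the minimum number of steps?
6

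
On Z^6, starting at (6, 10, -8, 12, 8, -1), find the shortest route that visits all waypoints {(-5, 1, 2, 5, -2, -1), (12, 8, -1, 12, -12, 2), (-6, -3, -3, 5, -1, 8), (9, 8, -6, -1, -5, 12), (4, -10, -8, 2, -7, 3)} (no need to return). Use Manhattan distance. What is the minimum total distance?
171
(one optimal route: (6, 10, -8, 12, 8, -1) → (12, 8, -1, 12, -12, 2) → (9, 8, -6, -1, -5, 12) → (4, -10, -8, 2, -7, 3) → (-6, -3, -3, 5, -1, 8) → (-5, 1, 2, 5, -2, -1))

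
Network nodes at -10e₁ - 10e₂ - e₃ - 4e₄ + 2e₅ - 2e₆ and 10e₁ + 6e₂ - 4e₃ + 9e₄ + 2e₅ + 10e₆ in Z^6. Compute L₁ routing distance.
64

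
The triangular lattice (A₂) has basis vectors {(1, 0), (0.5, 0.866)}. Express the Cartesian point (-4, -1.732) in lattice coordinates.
-3b₁ - 2b₂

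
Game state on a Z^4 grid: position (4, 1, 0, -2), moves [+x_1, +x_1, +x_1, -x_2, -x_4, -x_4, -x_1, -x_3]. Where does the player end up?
(6, 0, -1, -4)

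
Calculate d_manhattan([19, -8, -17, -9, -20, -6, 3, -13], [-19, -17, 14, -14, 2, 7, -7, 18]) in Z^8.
159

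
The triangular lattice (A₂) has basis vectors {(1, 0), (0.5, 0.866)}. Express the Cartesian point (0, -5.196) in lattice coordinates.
3b₁ - 6b₂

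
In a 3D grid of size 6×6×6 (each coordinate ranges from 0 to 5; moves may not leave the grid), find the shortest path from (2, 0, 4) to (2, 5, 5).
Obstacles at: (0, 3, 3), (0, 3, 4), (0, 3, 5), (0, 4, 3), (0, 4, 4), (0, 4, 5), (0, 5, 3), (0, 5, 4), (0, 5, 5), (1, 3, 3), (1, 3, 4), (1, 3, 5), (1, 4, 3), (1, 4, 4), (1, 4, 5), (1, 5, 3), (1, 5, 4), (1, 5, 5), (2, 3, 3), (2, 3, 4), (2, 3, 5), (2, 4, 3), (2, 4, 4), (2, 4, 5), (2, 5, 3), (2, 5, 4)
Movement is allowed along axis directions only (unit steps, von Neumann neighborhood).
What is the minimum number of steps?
8
(one shortest path: (2, 0, 4) → (3, 0, 4) → (3, 1, 4) → (3, 2, 4) → (3, 3, 4) → (3, 4, 4) → (3, 5, 4) → (3, 5, 5) → (2, 5, 5))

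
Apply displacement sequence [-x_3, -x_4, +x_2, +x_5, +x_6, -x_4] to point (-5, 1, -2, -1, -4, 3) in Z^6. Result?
(-5, 2, -3, -3, -3, 4)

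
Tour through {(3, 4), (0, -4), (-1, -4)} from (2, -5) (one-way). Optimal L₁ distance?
16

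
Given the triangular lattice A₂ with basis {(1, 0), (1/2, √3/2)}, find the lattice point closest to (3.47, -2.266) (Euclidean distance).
(3.5, -2.598)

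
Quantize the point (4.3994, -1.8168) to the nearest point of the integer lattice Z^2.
(4, -2)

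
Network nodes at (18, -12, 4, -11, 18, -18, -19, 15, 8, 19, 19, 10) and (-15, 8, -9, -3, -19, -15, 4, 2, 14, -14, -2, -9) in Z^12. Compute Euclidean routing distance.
75.6637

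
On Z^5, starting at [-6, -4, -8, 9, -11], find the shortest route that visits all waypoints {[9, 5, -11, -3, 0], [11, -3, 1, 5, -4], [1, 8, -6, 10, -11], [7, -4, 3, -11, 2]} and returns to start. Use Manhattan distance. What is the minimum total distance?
164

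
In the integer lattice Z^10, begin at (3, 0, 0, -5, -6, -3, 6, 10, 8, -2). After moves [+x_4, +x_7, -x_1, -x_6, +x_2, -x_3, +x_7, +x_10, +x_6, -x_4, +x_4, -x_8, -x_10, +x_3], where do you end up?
(2, 1, 0, -4, -6, -3, 8, 9, 8, -2)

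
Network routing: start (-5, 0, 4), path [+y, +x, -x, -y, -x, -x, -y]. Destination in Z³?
(-7, -1, 4)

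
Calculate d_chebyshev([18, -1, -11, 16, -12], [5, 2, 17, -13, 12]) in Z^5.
29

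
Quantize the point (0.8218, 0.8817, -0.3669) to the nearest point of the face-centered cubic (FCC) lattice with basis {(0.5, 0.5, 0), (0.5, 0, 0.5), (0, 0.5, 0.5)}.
(0.5, 1, -0.5)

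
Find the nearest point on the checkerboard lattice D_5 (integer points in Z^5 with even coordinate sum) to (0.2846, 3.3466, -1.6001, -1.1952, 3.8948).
(0, 3, -2, -1, 4)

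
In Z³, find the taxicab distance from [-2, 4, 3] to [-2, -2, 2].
7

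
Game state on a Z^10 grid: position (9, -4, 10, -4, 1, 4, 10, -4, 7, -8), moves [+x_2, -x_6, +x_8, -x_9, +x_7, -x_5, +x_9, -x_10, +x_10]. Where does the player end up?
(9, -3, 10, -4, 0, 3, 11, -3, 7, -8)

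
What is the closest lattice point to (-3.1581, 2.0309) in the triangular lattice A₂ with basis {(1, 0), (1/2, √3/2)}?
(-3, 1.732)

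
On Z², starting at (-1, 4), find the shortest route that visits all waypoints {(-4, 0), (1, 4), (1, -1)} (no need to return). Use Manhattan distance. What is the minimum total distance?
13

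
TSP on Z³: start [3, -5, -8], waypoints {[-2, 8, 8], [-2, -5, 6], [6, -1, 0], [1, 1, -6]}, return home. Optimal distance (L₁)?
82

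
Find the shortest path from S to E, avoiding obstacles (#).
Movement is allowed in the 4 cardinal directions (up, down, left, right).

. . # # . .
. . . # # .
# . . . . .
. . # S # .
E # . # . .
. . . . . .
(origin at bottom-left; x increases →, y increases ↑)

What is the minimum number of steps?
6
(one shortest path: (3, 2) → (3, 3) → (2, 3) → (1, 3) → (1, 2) → (0, 2) → (0, 1))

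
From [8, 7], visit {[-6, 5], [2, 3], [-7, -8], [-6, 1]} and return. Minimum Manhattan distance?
60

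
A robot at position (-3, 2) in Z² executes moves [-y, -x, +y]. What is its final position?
(-4, 2)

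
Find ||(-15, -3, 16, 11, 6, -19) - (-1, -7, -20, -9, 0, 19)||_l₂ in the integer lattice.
58.2065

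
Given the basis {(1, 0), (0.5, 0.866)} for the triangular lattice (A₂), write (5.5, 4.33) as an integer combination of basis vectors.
3b₁ + 5b₂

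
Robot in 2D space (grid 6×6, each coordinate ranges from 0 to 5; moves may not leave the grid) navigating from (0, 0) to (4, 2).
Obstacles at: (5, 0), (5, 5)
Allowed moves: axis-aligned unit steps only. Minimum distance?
6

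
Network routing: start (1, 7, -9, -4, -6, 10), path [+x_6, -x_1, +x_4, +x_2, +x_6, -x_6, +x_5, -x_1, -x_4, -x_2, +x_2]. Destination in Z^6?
(-1, 8, -9, -4, -5, 11)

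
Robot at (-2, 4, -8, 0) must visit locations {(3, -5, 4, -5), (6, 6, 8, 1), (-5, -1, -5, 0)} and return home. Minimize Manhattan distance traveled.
88
(one optimal route: (-2, 4, -8, 0) → (6, 6, 8, 1) → (3, -5, 4, -5) → (-5, -1, -5, 0) → (-2, 4, -8, 0))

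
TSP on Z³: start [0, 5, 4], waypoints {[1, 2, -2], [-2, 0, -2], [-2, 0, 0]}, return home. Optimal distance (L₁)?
28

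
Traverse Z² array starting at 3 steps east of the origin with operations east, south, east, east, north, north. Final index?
(6, 1)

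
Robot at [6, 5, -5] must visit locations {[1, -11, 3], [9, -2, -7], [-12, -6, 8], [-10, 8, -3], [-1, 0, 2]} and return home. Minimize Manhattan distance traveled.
118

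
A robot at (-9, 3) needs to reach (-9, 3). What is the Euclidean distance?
0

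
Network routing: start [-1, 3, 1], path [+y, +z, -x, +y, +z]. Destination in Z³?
(-2, 5, 3)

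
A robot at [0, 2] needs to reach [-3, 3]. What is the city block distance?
4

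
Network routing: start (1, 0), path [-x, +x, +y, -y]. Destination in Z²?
(1, 0)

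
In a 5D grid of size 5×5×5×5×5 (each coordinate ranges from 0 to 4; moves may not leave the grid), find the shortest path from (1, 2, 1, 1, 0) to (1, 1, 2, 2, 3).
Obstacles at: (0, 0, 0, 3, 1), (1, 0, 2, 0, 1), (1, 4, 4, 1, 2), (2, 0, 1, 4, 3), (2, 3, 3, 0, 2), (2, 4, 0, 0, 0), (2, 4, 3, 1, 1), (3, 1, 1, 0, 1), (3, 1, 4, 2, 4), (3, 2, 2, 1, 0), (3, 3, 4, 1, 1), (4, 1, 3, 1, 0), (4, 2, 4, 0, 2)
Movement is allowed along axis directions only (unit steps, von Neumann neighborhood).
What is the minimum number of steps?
6
(one shortest path: (1, 2, 1, 1, 0) → (1, 1, 1, 1, 0) → (1, 1, 2, 1, 0) → (1, 1, 2, 2, 0) → (1, 1, 2, 2, 1) → (1, 1, 2, 2, 2) → (1, 1, 2, 2, 3))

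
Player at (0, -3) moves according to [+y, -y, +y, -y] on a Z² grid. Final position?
(0, -3)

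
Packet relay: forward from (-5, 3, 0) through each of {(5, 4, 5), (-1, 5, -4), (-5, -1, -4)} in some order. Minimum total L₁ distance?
34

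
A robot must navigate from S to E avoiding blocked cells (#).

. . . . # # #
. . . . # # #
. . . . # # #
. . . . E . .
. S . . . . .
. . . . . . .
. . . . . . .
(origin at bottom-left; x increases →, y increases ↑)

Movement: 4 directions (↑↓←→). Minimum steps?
4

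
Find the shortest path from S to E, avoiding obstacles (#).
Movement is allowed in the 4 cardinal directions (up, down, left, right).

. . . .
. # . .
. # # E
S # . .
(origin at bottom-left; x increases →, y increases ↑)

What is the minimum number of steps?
8
(one shortest path: (0, 0) → (0, 1) → (0, 2) → (0, 3) → (1, 3) → (2, 3) → (3, 3) → (3, 2) → (3, 1))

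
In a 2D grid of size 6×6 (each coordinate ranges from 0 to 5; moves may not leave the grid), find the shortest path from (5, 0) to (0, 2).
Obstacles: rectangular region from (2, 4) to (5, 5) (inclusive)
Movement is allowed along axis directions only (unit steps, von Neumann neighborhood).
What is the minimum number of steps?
7
(one shortest path: (5, 0) → (4, 0) → (3, 0) → (2, 0) → (1, 0) → (0, 0) → (0, 1) → (0, 2))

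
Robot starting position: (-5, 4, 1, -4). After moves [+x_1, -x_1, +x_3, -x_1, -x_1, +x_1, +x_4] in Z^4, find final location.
(-6, 4, 2, -3)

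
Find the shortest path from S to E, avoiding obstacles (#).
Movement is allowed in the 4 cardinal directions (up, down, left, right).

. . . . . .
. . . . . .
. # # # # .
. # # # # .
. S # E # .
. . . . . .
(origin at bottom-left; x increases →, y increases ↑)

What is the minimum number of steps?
4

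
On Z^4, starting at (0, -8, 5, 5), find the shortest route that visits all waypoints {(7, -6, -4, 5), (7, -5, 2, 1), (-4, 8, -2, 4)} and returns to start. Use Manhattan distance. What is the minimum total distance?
84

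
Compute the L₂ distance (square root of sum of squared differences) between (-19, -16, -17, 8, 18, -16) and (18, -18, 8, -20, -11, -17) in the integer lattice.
60.1997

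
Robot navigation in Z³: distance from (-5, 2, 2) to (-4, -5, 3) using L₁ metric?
9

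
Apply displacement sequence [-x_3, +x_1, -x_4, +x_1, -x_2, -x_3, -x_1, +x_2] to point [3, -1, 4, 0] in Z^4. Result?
(4, -1, 2, -1)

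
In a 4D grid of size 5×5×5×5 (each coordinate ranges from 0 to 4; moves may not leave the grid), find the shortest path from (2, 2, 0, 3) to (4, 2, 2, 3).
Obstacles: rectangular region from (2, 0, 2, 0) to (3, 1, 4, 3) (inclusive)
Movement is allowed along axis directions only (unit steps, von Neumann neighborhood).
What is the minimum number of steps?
4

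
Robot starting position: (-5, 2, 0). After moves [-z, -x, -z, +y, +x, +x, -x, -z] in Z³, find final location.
(-5, 3, -3)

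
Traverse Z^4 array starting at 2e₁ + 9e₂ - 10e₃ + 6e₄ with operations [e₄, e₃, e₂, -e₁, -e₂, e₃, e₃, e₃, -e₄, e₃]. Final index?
(1, 9, -5, 6)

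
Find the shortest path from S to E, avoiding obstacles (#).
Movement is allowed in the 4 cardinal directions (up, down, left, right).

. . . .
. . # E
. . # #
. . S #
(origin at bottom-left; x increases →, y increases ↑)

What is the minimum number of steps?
7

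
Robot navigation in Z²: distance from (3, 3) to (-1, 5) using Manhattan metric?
6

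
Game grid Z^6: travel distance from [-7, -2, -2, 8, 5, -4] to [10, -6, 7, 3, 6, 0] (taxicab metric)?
40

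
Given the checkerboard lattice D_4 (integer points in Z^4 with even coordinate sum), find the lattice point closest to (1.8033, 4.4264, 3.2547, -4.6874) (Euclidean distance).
(2, 4, 3, -5)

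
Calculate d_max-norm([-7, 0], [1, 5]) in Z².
8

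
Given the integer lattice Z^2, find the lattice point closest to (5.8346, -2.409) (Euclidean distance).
(6, -2)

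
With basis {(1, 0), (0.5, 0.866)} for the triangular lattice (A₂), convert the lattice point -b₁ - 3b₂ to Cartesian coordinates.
(-2.5, -2.598)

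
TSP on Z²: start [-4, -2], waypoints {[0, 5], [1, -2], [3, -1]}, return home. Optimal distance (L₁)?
28
(one optimal route: (-4, -2) → (0, 5) → (3, -1) → (1, -2) → (-4, -2))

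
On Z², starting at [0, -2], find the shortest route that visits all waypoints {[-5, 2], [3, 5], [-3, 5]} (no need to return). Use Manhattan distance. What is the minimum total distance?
20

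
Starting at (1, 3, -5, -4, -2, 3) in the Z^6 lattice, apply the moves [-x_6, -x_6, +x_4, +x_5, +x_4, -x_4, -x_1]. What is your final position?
(0, 3, -5, -3, -1, 1)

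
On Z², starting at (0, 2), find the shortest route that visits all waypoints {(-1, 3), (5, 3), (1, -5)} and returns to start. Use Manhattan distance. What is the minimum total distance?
28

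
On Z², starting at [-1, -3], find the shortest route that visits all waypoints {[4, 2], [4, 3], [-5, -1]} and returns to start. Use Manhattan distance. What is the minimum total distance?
30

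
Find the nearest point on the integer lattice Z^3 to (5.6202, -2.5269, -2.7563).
(6, -3, -3)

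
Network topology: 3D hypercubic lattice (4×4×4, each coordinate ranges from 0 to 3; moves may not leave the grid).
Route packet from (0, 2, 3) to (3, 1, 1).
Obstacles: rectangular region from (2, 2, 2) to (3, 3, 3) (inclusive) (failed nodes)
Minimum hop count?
6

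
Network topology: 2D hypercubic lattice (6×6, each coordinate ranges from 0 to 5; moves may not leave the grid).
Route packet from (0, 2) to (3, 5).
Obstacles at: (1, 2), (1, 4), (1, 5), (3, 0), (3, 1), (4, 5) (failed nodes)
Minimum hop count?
6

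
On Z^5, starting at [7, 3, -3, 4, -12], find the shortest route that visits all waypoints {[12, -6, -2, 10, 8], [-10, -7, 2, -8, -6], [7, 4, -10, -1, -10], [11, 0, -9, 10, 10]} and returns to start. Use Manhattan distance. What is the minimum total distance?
180
(one optimal route: (7, 3, -3, 4, -12) → (-10, -7, 2, -8, -6) → (12, -6, -2, 10, 8) → (11, 0, -9, 10, 10) → (7, 4, -10, -1, -10) → (7, 3, -3, 4, -12))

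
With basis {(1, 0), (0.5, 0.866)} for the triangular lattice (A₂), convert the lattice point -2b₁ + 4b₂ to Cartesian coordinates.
(0, 3.464)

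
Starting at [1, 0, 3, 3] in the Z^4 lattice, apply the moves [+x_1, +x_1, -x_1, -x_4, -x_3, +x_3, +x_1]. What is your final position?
(3, 0, 3, 2)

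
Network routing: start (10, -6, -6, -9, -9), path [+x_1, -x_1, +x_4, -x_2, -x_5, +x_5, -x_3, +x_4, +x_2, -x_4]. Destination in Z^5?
(10, -6, -7, -8, -9)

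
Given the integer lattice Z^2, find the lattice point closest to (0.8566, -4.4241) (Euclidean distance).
(1, -4)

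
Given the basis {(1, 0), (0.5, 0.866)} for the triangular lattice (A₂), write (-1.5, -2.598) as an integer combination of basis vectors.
-3b₂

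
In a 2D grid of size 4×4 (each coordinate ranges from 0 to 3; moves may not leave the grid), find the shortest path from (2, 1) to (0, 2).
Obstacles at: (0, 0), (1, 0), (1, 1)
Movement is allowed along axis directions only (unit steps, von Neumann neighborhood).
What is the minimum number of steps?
3
(one shortest path: (2, 1) → (2, 2) → (1, 2) → (0, 2))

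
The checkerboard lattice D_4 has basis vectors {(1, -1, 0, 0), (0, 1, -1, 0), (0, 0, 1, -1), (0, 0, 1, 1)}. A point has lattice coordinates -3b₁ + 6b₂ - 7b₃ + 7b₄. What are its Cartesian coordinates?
(-3, 9, -6, 14)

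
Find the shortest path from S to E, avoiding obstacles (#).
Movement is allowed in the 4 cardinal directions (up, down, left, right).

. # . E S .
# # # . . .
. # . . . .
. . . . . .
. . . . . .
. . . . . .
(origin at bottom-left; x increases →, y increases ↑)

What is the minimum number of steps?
1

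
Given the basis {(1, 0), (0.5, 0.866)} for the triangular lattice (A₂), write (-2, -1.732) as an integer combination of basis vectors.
-b₁ - 2b₂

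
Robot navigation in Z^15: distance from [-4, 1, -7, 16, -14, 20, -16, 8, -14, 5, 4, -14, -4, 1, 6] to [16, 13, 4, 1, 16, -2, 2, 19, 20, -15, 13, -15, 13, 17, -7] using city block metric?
249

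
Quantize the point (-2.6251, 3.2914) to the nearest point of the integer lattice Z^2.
(-3, 3)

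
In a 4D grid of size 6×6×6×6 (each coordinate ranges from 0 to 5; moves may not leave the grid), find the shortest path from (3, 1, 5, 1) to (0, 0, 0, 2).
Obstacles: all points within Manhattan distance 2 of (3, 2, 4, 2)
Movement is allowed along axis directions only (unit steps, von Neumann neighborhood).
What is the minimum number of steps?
10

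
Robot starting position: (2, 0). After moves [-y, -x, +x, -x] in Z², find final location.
(1, -1)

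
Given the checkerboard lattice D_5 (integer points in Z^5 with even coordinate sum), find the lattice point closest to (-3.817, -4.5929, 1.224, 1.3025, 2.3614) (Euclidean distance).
(-4, -4, 1, 1, 2)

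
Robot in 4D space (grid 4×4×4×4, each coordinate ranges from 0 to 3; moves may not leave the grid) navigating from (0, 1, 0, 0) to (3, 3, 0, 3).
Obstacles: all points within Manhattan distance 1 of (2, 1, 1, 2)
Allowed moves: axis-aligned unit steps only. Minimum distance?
8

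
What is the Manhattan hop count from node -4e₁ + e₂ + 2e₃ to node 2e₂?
7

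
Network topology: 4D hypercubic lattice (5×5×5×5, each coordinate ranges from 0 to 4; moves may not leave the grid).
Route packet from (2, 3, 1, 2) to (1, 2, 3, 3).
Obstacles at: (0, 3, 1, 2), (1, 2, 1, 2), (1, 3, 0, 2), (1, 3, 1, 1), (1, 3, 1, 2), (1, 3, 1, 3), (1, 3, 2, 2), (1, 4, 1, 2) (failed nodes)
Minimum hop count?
5
(one shortest path: (2, 3, 1, 2) → (2, 2, 1, 2) → (2, 2, 2, 2) → (1, 2, 2, 2) → (1, 2, 3, 2) → (1, 2, 3, 3))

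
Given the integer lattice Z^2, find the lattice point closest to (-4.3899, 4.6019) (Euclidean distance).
(-4, 5)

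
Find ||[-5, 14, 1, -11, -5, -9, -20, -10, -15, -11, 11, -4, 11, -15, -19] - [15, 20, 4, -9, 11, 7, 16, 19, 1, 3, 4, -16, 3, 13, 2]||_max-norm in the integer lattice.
36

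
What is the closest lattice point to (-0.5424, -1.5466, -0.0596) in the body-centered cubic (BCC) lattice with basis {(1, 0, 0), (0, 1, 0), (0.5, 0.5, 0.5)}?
(-0.5, -1.5, -0.5)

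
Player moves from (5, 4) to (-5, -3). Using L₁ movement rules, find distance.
17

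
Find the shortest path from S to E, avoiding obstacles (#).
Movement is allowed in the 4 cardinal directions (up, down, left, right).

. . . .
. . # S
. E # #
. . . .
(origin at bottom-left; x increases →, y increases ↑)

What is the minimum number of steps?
5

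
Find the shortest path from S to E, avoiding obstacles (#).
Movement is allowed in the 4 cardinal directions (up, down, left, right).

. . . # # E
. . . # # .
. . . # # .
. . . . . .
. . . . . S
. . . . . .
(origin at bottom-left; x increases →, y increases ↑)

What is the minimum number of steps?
4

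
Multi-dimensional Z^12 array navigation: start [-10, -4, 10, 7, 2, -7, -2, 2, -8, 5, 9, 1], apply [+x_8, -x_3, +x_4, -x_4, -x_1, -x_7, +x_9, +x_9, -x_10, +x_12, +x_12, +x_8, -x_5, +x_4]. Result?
(-11, -4, 9, 8, 1, -7, -3, 4, -6, 4, 9, 3)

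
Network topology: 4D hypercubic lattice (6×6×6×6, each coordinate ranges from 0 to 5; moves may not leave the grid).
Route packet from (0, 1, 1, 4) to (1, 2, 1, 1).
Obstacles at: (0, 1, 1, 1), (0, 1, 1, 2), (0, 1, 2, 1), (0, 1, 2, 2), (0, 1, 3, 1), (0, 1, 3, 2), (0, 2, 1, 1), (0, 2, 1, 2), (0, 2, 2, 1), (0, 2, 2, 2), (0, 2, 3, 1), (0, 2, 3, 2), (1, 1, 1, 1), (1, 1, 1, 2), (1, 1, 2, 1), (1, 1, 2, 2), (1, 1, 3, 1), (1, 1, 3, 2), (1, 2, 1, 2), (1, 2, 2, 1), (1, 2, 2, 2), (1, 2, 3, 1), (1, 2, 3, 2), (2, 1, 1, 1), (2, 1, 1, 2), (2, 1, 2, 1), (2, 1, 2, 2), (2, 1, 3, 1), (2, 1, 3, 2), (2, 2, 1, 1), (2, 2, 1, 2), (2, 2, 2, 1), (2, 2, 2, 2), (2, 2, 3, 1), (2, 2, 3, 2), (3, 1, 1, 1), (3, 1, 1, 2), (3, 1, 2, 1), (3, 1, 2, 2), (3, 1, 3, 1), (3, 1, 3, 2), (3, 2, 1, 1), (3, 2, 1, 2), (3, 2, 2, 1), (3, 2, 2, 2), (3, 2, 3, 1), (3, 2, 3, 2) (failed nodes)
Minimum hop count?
7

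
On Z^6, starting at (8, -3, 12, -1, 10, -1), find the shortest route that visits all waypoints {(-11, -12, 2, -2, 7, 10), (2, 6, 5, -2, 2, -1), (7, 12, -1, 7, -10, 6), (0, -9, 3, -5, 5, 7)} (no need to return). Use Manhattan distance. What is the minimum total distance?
154
(one optimal route: (8, -3, 12, -1, 10, -1) → (-11, -12, 2, -2, 7, 10) → (0, -9, 3, -5, 5, 7) → (2, 6, 5, -2, 2, -1) → (7, 12, -1, 7, -10, 6))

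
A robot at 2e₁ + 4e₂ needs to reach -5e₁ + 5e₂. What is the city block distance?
8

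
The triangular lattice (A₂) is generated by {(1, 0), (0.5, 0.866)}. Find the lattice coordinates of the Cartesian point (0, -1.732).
b₁ - 2b₂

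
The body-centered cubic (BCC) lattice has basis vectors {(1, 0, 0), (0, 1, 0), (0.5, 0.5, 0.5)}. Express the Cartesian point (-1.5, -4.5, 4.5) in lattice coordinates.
-6b₁ - 9b₂ + 9b₃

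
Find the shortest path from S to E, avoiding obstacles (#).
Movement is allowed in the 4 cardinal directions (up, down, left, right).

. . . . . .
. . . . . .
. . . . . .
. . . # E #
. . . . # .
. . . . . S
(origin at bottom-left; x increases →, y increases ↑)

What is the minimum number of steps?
9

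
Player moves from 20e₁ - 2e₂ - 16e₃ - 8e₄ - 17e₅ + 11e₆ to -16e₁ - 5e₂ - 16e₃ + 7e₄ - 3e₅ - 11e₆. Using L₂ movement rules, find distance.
47.0106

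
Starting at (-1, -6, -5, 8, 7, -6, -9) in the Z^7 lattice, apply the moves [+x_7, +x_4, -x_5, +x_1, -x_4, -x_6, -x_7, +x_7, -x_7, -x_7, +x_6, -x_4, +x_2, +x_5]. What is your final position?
(0, -5, -5, 7, 7, -6, -10)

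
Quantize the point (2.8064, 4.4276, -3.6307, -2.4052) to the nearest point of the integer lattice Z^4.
(3, 4, -4, -2)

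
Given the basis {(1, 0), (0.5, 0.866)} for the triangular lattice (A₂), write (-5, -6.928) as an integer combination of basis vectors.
-b₁ - 8b₂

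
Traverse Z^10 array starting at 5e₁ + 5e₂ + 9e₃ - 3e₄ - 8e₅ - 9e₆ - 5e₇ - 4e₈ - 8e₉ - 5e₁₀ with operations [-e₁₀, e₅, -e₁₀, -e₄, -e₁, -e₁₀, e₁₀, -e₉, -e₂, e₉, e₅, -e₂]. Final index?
(4, 3, 9, -4, -6, -9, -5, -4, -8, -7)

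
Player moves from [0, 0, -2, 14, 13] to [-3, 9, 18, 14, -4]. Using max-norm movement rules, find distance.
20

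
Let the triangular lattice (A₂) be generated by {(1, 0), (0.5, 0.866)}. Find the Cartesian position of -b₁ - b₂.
(-1.5, -0.866)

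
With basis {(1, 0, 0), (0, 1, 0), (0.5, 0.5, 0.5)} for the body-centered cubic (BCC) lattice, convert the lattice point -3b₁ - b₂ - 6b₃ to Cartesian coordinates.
(-6, -4, -3)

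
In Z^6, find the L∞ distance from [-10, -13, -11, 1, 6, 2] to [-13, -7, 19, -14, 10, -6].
30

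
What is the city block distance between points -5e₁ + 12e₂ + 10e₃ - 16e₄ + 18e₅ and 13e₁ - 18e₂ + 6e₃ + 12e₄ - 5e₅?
103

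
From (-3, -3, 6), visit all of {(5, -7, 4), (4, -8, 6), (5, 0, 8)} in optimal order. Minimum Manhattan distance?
27
(one optimal route: (-3, -3, 6) → (4, -8, 6) → (5, -7, 4) → (5, 0, 8))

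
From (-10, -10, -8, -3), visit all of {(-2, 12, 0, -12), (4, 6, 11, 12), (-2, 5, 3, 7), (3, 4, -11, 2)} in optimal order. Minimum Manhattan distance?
119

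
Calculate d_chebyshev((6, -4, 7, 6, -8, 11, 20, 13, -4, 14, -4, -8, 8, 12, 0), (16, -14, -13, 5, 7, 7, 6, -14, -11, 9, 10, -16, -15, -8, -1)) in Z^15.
27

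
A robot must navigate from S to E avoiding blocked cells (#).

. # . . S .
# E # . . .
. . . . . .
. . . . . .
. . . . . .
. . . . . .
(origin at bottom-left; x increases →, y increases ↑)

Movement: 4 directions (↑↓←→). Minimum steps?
6
(one shortest path: (4, 5) → (3, 5) → (3, 4) → (3, 3) → (2, 3) → (1, 3) → (1, 4))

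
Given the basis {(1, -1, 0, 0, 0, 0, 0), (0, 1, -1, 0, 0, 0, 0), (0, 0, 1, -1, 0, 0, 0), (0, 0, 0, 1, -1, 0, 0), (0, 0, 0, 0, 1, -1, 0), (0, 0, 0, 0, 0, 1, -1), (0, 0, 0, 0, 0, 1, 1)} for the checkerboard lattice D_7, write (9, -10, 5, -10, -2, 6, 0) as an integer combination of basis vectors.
9b₁ - b₂ + 4b₃ - 6b₄ - 8b₅ - b₆ - b₇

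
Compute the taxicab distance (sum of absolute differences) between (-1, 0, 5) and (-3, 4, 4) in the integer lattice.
7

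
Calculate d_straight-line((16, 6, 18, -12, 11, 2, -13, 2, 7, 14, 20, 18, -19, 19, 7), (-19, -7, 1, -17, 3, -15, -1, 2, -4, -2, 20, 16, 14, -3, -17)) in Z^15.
68.8113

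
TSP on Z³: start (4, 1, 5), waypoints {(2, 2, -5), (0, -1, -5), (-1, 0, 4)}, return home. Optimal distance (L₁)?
36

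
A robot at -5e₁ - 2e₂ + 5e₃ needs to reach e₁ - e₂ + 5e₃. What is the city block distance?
7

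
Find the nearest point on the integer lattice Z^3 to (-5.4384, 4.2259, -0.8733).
(-5, 4, -1)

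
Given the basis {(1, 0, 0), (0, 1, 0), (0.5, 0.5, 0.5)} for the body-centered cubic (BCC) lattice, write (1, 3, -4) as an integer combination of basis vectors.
5b₁ + 7b₂ - 8b₃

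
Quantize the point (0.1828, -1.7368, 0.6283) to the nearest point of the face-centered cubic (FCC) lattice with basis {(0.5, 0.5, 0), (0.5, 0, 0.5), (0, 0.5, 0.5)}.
(0, -1.5, 0.5)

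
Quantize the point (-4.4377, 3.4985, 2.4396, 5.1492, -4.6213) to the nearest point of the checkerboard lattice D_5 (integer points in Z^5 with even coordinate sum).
(-4, 4, 2, 5, -5)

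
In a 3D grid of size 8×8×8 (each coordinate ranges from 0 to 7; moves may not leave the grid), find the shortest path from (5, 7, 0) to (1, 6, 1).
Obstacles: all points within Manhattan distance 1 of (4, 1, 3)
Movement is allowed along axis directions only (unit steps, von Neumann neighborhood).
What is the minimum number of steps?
6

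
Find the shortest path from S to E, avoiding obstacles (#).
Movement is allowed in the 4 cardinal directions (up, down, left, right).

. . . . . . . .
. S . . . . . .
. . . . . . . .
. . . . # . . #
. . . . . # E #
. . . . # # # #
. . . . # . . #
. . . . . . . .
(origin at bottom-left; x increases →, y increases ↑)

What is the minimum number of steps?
8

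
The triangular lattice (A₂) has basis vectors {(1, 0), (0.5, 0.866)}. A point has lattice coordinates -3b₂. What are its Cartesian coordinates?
(-1.5, -2.598)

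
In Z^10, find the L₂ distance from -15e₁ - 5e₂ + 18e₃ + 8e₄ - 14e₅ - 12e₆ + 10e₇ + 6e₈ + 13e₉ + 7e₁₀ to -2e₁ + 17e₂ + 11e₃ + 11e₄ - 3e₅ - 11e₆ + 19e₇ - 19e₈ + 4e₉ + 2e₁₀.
40.5586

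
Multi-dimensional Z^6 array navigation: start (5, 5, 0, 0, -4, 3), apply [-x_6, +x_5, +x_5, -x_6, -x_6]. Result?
(5, 5, 0, 0, -2, 0)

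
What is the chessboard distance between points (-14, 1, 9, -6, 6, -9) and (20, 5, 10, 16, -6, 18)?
34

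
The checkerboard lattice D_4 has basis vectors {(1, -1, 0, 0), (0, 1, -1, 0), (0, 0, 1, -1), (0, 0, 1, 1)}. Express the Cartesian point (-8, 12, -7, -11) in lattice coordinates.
-8b₁ + 4b₂ + 4b₃ - 7b₄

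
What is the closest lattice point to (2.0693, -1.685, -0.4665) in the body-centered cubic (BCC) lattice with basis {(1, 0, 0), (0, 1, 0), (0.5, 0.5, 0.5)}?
(2.5, -1.5, -0.5)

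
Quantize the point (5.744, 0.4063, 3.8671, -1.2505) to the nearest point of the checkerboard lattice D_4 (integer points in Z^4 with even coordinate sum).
(6, 1, 4, -1)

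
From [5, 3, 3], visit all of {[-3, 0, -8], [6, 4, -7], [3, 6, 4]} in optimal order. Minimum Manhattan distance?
36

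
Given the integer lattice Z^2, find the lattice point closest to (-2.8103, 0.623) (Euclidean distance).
(-3, 1)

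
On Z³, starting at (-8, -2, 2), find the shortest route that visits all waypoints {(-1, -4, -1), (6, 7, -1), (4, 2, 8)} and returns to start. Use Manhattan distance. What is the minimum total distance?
68
(one optimal route: (-8, -2, 2) → (-1, -4, -1) → (6, 7, -1) → (4, 2, 8) → (-8, -2, 2))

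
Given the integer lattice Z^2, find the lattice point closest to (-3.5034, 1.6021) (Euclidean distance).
(-4, 2)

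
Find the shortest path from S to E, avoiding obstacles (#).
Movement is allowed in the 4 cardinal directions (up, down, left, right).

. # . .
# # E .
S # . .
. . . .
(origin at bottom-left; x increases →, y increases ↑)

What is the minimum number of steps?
5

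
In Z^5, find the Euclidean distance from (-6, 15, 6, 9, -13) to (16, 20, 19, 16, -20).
27.8568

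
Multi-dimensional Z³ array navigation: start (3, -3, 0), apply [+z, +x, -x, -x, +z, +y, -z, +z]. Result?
(2, -2, 2)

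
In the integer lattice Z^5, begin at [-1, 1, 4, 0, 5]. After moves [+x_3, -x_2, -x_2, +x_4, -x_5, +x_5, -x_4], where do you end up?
(-1, -1, 5, 0, 5)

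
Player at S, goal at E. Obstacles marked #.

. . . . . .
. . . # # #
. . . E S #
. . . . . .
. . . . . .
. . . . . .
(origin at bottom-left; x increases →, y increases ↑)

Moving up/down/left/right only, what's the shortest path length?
1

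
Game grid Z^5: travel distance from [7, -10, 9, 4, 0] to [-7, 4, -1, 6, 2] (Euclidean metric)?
22.3607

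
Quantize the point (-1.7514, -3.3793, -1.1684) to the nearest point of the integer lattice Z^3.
(-2, -3, -1)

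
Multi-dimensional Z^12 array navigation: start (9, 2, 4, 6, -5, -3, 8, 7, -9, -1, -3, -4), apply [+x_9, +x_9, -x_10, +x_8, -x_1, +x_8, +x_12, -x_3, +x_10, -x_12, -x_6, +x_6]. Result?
(8, 2, 3, 6, -5, -3, 8, 9, -7, -1, -3, -4)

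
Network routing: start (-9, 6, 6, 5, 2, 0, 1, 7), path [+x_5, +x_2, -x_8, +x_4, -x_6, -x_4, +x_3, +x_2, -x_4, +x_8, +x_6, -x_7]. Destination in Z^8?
(-9, 8, 7, 4, 3, 0, 0, 7)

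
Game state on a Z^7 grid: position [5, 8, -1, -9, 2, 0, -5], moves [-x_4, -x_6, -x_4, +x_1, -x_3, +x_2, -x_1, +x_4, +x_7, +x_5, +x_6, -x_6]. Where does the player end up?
(5, 9, -2, -10, 3, -1, -4)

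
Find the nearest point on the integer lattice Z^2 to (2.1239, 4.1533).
(2, 4)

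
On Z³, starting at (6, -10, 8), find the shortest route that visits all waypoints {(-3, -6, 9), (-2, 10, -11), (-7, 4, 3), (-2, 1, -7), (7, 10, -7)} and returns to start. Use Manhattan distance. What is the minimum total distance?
114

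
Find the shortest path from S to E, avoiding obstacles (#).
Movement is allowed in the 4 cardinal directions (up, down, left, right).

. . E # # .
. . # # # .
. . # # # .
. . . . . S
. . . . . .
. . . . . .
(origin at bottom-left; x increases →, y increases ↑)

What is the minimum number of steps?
8
(one shortest path: (5, 2) → (4, 2) → (3, 2) → (2, 2) → (1, 2) → (1, 3) → (1, 4) → (1, 5) → (2, 5))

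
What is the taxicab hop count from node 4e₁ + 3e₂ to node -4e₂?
11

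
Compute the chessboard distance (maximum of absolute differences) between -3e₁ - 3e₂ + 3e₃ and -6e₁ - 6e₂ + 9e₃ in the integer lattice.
6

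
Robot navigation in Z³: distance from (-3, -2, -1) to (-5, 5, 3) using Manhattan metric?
13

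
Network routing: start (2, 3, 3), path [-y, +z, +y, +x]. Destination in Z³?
(3, 3, 4)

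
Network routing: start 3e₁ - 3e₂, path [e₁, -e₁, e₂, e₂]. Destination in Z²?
(3, -1)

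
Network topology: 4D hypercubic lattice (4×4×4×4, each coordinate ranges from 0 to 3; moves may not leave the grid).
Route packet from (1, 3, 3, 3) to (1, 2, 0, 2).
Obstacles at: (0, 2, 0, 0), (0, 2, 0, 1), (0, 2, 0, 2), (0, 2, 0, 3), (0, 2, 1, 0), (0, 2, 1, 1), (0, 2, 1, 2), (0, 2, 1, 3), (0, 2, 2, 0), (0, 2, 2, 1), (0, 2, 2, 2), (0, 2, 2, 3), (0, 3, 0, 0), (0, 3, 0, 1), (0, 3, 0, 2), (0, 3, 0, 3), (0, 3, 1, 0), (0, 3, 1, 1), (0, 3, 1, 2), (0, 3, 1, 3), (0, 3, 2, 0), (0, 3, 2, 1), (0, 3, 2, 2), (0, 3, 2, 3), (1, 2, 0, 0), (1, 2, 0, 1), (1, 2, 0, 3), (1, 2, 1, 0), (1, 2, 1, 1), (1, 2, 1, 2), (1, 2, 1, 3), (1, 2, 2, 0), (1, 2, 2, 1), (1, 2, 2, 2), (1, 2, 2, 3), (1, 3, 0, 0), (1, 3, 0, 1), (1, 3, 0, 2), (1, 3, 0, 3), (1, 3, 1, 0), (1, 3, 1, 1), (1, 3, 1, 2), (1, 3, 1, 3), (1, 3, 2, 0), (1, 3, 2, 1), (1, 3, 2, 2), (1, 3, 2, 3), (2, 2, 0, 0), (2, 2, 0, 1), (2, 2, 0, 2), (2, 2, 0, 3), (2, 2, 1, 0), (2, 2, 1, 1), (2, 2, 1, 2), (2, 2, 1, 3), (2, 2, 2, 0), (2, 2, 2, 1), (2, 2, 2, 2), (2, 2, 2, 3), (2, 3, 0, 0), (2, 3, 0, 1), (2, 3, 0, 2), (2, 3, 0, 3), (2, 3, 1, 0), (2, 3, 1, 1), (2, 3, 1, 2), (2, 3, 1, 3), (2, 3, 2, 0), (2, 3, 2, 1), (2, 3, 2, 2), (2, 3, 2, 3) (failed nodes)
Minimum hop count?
7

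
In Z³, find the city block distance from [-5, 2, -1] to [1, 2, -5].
10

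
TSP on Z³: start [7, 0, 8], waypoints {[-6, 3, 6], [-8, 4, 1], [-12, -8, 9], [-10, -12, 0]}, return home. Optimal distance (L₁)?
88
(one optimal route: (7, 0, 8) → (-6, 3, 6) → (-8, 4, 1) → (-10, -12, 0) → (-12, -8, 9) → (7, 0, 8))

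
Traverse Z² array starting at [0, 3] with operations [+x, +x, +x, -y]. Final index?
(3, 2)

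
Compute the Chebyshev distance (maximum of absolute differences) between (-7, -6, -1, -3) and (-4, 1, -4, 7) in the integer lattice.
10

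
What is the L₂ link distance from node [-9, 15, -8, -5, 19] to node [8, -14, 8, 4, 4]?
41.1339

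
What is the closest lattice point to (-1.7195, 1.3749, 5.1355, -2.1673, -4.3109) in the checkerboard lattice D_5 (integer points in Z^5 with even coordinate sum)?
(-2, 1, 5, -2, -4)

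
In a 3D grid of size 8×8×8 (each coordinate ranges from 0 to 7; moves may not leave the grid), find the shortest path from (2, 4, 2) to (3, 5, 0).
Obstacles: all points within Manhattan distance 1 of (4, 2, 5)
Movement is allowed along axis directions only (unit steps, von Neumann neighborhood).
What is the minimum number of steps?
4
(one shortest path: (2, 4, 2) → (3, 4, 2) → (3, 5, 2) → (3, 5, 1) → (3, 5, 0))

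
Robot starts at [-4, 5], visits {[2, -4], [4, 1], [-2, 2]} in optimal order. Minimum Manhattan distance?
19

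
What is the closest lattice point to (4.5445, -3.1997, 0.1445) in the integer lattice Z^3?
(5, -3, 0)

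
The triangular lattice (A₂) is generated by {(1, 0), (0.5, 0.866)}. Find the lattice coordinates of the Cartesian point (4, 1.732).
3b₁ + 2b₂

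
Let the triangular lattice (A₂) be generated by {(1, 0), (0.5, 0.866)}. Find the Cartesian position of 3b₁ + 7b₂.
(6.5, 6.062)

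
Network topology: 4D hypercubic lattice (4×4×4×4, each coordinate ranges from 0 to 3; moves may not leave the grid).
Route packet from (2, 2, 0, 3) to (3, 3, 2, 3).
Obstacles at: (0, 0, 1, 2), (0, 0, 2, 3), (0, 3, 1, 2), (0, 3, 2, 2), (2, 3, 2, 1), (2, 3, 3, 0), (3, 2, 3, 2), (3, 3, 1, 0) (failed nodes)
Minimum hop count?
4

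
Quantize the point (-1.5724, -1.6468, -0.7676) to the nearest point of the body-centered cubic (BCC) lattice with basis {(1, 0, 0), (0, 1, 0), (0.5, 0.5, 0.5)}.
(-1.5, -1.5, -0.5)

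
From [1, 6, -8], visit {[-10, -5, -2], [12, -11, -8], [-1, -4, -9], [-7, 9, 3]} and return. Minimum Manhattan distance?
110
(one optimal route: (1, 6, -8) → (12, -11, -8) → (-1, -4, -9) → (-10, -5, -2) → (-7, 9, 3) → (1, 6, -8))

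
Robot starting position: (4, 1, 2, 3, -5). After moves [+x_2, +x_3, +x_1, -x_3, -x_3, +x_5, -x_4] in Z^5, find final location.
(5, 2, 1, 2, -4)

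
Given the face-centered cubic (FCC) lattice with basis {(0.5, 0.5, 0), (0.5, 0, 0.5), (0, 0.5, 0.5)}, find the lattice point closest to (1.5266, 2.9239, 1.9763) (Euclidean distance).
(1.5, 2.5, 2)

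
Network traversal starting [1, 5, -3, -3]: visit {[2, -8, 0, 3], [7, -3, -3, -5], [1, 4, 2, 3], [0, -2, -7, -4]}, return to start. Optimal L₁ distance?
74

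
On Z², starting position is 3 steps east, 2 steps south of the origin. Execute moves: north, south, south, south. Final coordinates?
(3, -4)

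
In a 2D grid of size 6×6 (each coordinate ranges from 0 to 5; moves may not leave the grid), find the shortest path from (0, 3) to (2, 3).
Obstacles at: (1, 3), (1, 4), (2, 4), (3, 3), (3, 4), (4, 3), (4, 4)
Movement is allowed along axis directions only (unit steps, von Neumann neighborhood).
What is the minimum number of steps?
4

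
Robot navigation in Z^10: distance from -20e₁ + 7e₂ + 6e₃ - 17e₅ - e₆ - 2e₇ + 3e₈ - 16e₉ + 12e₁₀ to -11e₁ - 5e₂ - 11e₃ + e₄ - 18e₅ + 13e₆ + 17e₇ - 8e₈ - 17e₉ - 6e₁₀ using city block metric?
103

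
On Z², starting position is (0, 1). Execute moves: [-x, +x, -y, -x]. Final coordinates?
(-1, 0)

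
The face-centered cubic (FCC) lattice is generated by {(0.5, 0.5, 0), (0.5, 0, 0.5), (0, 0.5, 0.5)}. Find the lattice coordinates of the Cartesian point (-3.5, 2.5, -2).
b₁ - 8b₂ + 4b₃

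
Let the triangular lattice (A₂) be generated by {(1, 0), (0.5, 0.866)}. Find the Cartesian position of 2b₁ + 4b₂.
(4, 3.464)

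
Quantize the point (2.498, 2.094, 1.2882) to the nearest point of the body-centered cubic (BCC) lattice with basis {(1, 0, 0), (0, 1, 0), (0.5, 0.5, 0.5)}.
(2.5, 2.5, 1.5)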